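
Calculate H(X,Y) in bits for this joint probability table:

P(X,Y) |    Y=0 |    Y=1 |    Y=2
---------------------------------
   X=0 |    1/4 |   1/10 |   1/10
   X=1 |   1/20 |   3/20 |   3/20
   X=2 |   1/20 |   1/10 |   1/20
2.9660 bits

Joint entropy is H(X,Y) = -Σ_{x,y} p(x,y) log p(x,y).

Summing over all non-zero entries:
H(X,Y) = -[1/4·log_2(1/4) + 1/10·log_2(1/10) + 1/10·log_2(1/10) + 1/20·log_2(1/20) + 3/20·log_2(3/20) + 3/20·log_2(3/20) + 1/20·log_2(1/20) + 1/10·log_2(1/10) + 1/20·log_2(1/20)]
H(X,Y) = 2.9660 bits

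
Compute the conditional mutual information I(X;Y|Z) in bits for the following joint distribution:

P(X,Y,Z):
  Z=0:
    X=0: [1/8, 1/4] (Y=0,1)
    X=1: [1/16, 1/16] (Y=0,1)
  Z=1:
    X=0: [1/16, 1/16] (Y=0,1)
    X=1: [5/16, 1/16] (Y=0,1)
0.0447 bits

Conditional mutual information: I(X;Y|Z) = H(X|Z) + H(Y|Z) - H(X,Y|Z)

H(Z) = 1.0000
H(X,Z) = 1.8113 → H(X|Z) = 0.8113
H(Y,Z) = 1.8829 → H(Y|Z) = 0.8829
H(X,Y,Z) = 2.6494 → H(X,Y|Z) = 1.6494

I(X;Y|Z) = 0.8113 + 0.8829 - 1.6494 = 0.0447 bits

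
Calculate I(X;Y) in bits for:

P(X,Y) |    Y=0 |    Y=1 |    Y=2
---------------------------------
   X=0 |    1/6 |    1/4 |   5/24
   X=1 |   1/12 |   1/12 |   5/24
0.0378 bits

Mutual information: I(X;Y) = H(X) + H(Y) - H(X,Y)

Marginals:
P(X) = (5/8, 3/8), H(X) = 0.9544 bits
P(Y) = (1/4, 1/3, 5/12), H(Y) = 1.5546 bits

Joint entropy: H(X,Y) = 2.4713 bits

I(X;Y) = 0.9544 + 1.5546 - 2.4713 = 0.0378 bits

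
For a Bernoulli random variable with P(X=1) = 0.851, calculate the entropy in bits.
0.6073 bits

The binary entropy function is:
H(p) = -p log(p) - (1-p) log(1-p)

H(0.851) = -0.851 × log_2(0.851) - 0.149 × log_2(0.149)
H(0.851) = 0.6073 bits

Note: Binary entropy is maximized at p=0.5 (H=1 bit) and minimized at p=0 or p=1 (H=0).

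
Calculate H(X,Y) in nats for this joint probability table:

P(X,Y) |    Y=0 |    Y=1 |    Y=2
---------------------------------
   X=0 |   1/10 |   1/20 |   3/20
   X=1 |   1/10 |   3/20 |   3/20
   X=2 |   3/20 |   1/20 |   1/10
2.1286 nats

Joint entropy is H(X,Y) = -Σ_{x,y} p(x,y) log p(x,y).

Summing over all non-zero entries:
H(X,Y) = -[1/10·log_e(1/10) + 1/20·log_e(1/20) + 3/20·log_e(3/20) + 1/10·log_e(1/10) + 3/20·log_e(3/20) + 3/20·log_e(3/20) + 3/20·log_e(3/20) + 1/20·log_e(1/20) + 1/10·log_e(1/10)]
H(X,Y) = 2.1286 nats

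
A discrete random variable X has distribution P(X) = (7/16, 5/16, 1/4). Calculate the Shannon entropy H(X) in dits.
0.4654 dits

Shannon entropy is H(X) = -Σ p(x) log p(x).

For P = (7/16, 5/16, 1/4):
H = -7/16 × log_10(7/16) -5/16 × log_10(5/16) -1/4 × log_10(1/4)
H = 0.4654 dits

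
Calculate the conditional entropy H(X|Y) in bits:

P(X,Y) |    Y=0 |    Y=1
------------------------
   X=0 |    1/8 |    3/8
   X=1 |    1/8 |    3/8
1.0000 bits

Using the chain rule: H(X|Y) = H(X,Y) - H(Y)

First, compute H(X,Y) = 1.8113 bits

Marginal P(Y) = (1/4, 3/4)
H(Y) = 0.8113 bits

H(X|Y) = H(X,Y) - H(Y) = 1.8113 - 0.8113 = 1.0000 bits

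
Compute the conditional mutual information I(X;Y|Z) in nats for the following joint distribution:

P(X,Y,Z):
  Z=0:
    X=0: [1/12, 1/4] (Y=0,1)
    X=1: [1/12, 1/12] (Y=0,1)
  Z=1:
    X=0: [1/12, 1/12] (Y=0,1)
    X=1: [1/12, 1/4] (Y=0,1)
0.0306 nats

Conditional mutual information: I(X;Y|Z) = H(X|Z) + H(Y|Z) - H(X,Y|Z)

H(Z) = 0.6931
H(X,Z) = 1.3297 → H(X|Z) = 0.6365
H(Y,Z) = 1.3297 → H(Y|Z) = 0.6365
H(X,Y,Z) = 1.9356 → H(X,Y|Z) = 1.2425

I(X;Y|Z) = 0.6365 + 0.6365 - 1.2425 = 0.0306 nats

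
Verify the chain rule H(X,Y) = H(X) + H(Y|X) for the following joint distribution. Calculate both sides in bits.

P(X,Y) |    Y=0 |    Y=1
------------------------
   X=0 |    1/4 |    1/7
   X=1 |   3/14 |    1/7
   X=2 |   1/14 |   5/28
H(X,Y) = 2.4941, H(X) = 1.5601, H(Y|X) = 0.9341 (all in bits)

Chain rule: H(X,Y) = H(X) + H(Y|X)

Left side — joint entropy directly:
H(X,Y) = -Σ p(x,y) log p(x,y) = 2.4941 bits

Right side — compute H(Y|X) from the conditional distributions:
P(X) = (11/28, 5/14, 1/4), so H(X) = 1.5601 bits
H(Y|X) = Σ_x P(X=x) · H(Y|X=x):
  P(Y|X=0) = (7/11, 4/11), H(Y|X=0) = 0.9457, weight P(X=0) = 11/28
  P(Y|X=1) = (3/5, 2/5), H(Y|X=1) = 0.9710, weight P(X=1) = 5/14
  P(Y|X=2) = (2/7, 5/7), H(Y|X=2) = 0.8631, weight P(X=2) = 1/4
H(Y|X) = 0.9341 bits

H(X) + H(Y|X) = 1.5601 + 0.9341 = 2.4941 bits

Both sides equal 2.4941 bits. ✓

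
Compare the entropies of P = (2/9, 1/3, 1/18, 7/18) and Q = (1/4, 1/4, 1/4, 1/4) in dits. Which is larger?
Q

Computing entropies in dits:
H(P) = 0.5334
H(Q) = 0.6021

Distribution Q has higher entropy.

Intuition: The distribution closer to uniform (more spread out) has higher entropy.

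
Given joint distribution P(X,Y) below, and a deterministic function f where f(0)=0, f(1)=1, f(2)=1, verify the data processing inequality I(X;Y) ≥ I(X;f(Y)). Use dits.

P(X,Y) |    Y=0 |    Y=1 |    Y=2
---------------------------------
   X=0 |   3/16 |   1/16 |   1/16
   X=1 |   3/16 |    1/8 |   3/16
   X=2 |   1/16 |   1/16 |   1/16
I(X;Y) = 0.0120, I(X;f(Y)) = 0.0108, inequality holds: 0.0120 ≥ 0.0108

Data Processing Inequality: For any Markov chain X → Y → Z, we have I(X;Y) ≥ I(X;Z).

Here Z = f(Y) is a deterministic function of Y, forming X → Y → Z.

Original I(X;Y) = 0.0120 dits

After applying f:
P(X,Z) where Z=f(Y):
- P(X,Z=0) = P(X,Y=0)
- P(X,Z=1) = P(X,Y=1) + P(X,Y=2)

I(X;Z) = I(X;f(Y)) = 0.0108 dits

Verification: 0.0120 ≥ 0.0108 ✓

Information cannot be created by processing; the function f can only lose information about X.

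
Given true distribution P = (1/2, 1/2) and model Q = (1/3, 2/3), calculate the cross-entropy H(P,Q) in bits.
1.0850 bits

Cross-entropy: H(P,Q) = -Σ p(x) log q(x)

Alternatively: H(P,Q) = H(P) + D_KL(P||Q)
H(P) = 1.0000 bits
D_KL(P||Q) = 0.0850 bits

H(P,Q) = 1.0000 + 0.0850 = 1.0850 bits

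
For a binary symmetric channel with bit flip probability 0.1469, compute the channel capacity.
0.3980 bits

For a binary symmetric channel (BSC) with error probability p:
Capacity C = 1 - H(p) bits per symbol

where H(p) = -p log₂(p) - (1-p) log₂(1-p) is the binary entropy function.

H(0.1469) = 0.6020 bits
C = 1 - 0.6020 = 0.3980 bits per symbol

This means we can reliably transmit up to 0.3980 bits of information per channel use.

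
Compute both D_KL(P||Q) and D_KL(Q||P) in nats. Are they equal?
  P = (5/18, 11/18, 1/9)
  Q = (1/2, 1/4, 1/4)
D_KL(P||Q) = 0.2928, D_KL(Q||P) = 0.2732

KL divergence is not symmetric: D_KL(P||Q) ≠ D_KL(Q||P) in general.

D_KL(P||Q) = 0.2928 nats
D_KL(Q||P) = 0.2732 nats

No, they are not equal!

This asymmetry is why KL divergence is not a true distance metric.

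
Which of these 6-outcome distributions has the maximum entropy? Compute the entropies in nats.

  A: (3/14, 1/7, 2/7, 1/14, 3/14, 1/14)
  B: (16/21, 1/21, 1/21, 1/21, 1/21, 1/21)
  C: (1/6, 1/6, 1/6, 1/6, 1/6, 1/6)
C

For a discrete distribution over n outcomes, entropy is maximized by the uniform distribution.

Computing entropies:
H(A) = 1.6731 nats
H(B) = 0.9321 nats
H(C) = 1.7918 nats

The uniform distribution (where all probabilities equal 1/6) achieves the maximum entropy of log_e(6) = 1.7918 nats.

Distribution C has the highest entropy.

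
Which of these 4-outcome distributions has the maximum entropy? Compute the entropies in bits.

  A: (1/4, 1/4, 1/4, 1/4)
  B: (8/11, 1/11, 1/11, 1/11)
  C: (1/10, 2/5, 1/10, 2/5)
A

For a discrete distribution over n outcomes, entropy is maximized by the uniform distribution.

Computing entropies:
H(A) = 2.0000 bits
H(B) = 1.2776 bits
H(C) = 1.7219 bits

The uniform distribution (where all probabilities equal 1/4) achieves the maximum entropy of log_2(4) = 2.0000 bits.

Distribution A has the highest entropy.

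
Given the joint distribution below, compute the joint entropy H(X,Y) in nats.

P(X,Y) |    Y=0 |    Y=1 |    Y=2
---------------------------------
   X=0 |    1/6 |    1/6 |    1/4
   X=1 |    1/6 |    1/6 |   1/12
1.7482 nats

Joint entropy is H(X,Y) = -Σ_{x,y} p(x,y) log p(x,y).

Summing over all non-zero entries:
H(X,Y) = -[1/6·log_e(1/6) + 1/6·log_e(1/6) + 1/4·log_e(1/4) + 1/6·log_e(1/6) + 1/6·log_e(1/6) + 1/12·log_e(1/12)]
H(X,Y) = 1.7482 nats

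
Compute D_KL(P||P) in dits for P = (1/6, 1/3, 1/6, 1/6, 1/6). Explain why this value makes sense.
0.0000 dits

KL divergence satisfies the Gibbs inequality: D_KL(P||Q) ≥ 0 for all distributions P, Q.

D_KL(P||Q) = Σ p(x) log(p(x)/q(x))
Each term is p(x) × log_10(p(x)/p(x)) = p(x) × log_10(1) = 0, so the sum is 0.
D_KL(P||Q) = 0.0000 dits

When P = Q, the KL divergence is exactly 0, as there is no 'divergence' between identical distributions.

This non-negativity is a fundamental property: relative entropy cannot be negative because it measures how different Q is from P.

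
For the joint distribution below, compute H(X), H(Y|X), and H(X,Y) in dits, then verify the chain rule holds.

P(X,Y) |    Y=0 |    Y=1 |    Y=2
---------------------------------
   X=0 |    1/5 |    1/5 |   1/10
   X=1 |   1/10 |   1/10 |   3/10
H(X,Y) = 0.7365, H(X) = 0.3010, H(Y|X) = 0.4354 (all in dits)

Chain rule: H(X,Y) = H(X) + H(Y|X)

Left side — joint entropy directly:
H(X,Y) = -Σ p(x,y) log p(x,y) = 0.7365 dits

Right side — compute H(Y|X) from the conditional distributions:
P(X) = (1/2, 1/2), so H(X) = 0.3010 dits
H(Y|X) = Σ_x P(X=x) · H(Y|X=x):
  P(Y|X=0) = (2/5, 2/5, 1/5), H(Y|X=0) = 0.4581, weight P(X=0) = 1/2
  P(Y|X=1) = (1/5, 1/5, 3/5), H(Y|X=1) = 0.4127, weight P(X=1) = 1/2
H(Y|X) = 0.4354 dits

H(X) + H(Y|X) = 0.3010 + 0.4354 = 0.7365 dits

Both sides equal 0.7365 dits. ✓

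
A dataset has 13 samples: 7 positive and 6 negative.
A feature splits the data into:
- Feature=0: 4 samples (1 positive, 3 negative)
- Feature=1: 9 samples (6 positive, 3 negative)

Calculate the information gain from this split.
0.1104 bits

Information Gain = H(Y) - H(Y|Feature)

Before split:
P(positive) = 7/13 = 0.5385
H(Y) = 0.9957 bits

After split:
Feature=0: H = 0.8113 bits (weight = 4/13)
Feature=1: H = 0.9183 bits (weight = 9/13)
H(Y|Feature) = (4/13)×0.8113 + (9/13)×0.9183 = 0.8854 bits

Information Gain = 0.9957 - 0.8854 = 0.1104 bits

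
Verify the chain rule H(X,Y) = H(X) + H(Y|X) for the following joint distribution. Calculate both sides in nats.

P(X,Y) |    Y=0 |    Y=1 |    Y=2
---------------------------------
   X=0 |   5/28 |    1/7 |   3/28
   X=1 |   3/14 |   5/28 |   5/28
H(X,Y) = 1.7703, H(X) = 0.6829, H(Y|X) = 1.0874 (all in nats)

Chain rule: H(X,Y) = H(X) + H(Y|X)

Left side — joint entropy directly:
H(X,Y) = -Σ p(x,y) log p(x,y) = 1.7703 nats

Right side — compute H(Y|X) from the conditional distributions:
P(X) = (3/7, 4/7), so H(X) = 0.6829 nats
H(Y|X) = Σ_x P(X=x) · H(Y|X=x):
  P(Y|X=0) = (5/12, 1/3, 1/4), H(Y|X=0) = 1.0776, weight P(X=0) = 3/7
  P(Y|X=1) = (3/8, 5/16, 5/16), H(Y|X=1) = 1.0948, weight P(X=1) = 4/7
H(Y|X) = 1.0874 nats

H(X) + H(Y|X) = 0.6829 + 1.0874 = 1.7703 nats

Both sides equal 1.7703 nats. ✓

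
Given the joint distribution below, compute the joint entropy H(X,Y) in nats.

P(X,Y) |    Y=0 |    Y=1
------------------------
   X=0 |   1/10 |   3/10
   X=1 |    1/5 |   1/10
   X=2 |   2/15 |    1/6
1.7109 nats

Joint entropy is H(X,Y) = -Σ_{x,y} p(x,y) log p(x,y).

Summing over all non-zero entries:
H(X,Y) = -[1/10·log_e(1/10) + 3/10·log_e(3/10) + 1/5·log_e(1/5) + 1/10·log_e(1/10) + 2/15·log_e(2/15) + 1/6·log_e(1/6)]
H(X,Y) = 1.7109 nats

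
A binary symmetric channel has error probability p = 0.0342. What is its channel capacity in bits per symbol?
0.7850 bits

For a binary symmetric channel (BSC) with error probability p:
Capacity C = 1 - H(p) bits per symbol

where H(p) = -p log₂(p) - (1-p) log₂(1-p) is the binary entropy function.

H(0.0342) = 0.2150 bits
C = 1 - 0.2150 = 0.7850 bits per symbol

This means we can reliably transmit up to 0.7850 bits of information per channel use.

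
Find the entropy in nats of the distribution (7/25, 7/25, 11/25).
1.0741 nats

Shannon entropy is H(X) = -Σ p(x) log p(x).

For P = (7/25, 7/25, 11/25):
H = -7/25 × log_e(7/25) -7/25 × log_e(7/25) -11/25 × log_e(11/25)
H = 1.0741 nats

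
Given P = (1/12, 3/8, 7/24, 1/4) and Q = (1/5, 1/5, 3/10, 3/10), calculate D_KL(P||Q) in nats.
0.1090 nats

KL divergence: D_KL(P||Q) = Σ p(x) log(p(x)/q(x))

Computing term by term:
  x=0: 1/12 × log_e[(1/12)/(1/5)] = 1/12 × -0.8755 = -0.0730
  x=1: 3/8 × log_e[(3/8)/(1/5)] = 3/8 × 0.6286 = 0.2357
  x=2: 7/24 × log_e[(7/24)/(3/10)] = 7/24 × -0.0282 = -0.0082
  x=3: 1/4 × log_e[(1/4)/(3/10)] = 1/4 × -0.1823 = -0.0456

D_KL(P||Q) = 0.1090 nats

Note: KL divergence is always non-negative and equals 0 iff P = Q.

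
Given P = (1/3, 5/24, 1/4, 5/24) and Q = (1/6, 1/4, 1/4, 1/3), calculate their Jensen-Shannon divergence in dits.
0.0097 dits

Jensen-Shannon divergence is:
JSD(P||Q) = 0.5 × D_KL(P||M) + 0.5 × D_KL(Q||M)
where M = 0.5 × (P + Q) is the mixture distribution.

M = 0.5 × (1/3, 5/24, 1/4, 5/24) + 0.5 × (1/6, 1/4, 1/4, 1/3) = (1/4, 0.229167, 1/4, 0.270833)

D_KL(P||M) = 0.0093 dits
D_KL(Q||M) = 0.0102 dits

JSD(P||Q) = 0.5 × 0.0093 + 0.5 × 0.0102 = 0.0097 dits

Unlike KL divergence, JSD is symmetric and bounded: 0 ≤ JSD ≤ log(2).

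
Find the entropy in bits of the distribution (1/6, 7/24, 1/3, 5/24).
1.9491 bits

Shannon entropy is H(X) = -Σ p(x) log p(x).

For P = (1/6, 7/24, 1/3, 5/24):
H = -1/6 × log_2(1/6) -7/24 × log_2(7/24) -1/3 × log_2(1/3) -5/24 × log_2(5/24)
H = 1.9491 bits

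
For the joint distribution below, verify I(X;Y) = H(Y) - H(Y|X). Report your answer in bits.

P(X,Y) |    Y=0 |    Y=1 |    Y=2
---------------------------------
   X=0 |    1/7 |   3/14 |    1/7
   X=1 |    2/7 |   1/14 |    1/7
I(X;Y) = 0.0889 bits

Mutual information has multiple equivalent forms:
- I(X;Y) = H(X) - H(X|Y)
- I(X;Y) = H(Y) - H(Y|X)
- I(X;Y) = H(X) + H(Y) - H(X,Y)

Computing all quantities:
H(X) = 1.0000, H(Y) = 1.5567, H(X,Y) = 2.4677
H(X|Y) = 0.9111, H(Y|X) = 1.4677

Verification:
H(X) - H(X|Y) = 1.0000 - 0.9111 = 0.0889
H(Y) - H(Y|X) = 1.5567 - 1.4677 = 0.0889
H(X) + H(Y) - H(X,Y) = 1.0000 + 1.5567 - 2.4677 = 0.0889

All forms give I(X;Y) = 0.0889 bits. ✓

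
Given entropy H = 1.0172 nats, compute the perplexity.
2.7654

Perplexity is e^H (or exp(H) for natural log).

H = 1.0172 nats
Perplexity = e^1.0172 = 2.7654

Interpretation: The model's uncertainty is equivalent to choosing uniformly among 2.8 options.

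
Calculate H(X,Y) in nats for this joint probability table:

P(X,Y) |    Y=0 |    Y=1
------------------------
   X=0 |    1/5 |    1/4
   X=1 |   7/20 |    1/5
1.3578 nats

Joint entropy is H(X,Y) = -Σ_{x,y} p(x,y) log p(x,y).

Summing over all non-zero entries:
H(X,Y) = -[1/5·log_e(1/5) + 1/4·log_e(1/4) + 7/20·log_e(7/20) + 1/5·log_e(1/5)]
H(X,Y) = 1.3578 nats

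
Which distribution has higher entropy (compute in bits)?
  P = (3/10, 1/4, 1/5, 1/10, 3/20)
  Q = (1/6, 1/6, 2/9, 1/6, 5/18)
Q

Computing entropies in bits:
H(P) = 2.2282
H(Q) = 2.2880

Distribution Q has higher entropy.

Intuition: The distribution closer to uniform (more spread out) has higher entropy.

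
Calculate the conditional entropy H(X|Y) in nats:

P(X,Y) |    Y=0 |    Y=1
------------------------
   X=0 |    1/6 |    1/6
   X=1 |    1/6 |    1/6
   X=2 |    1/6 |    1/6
1.0986 nats

Using the chain rule: H(X|Y) = H(X,Y) - H(Y)

First, compute H(X,Y) = 1.7918 nats

Marginal P(Y) = (1/2, 1/2)
H(Y) = 0.6931 nats

H(X|Y) = H(X,Y) - H(Y) = 1.7918 - 0.6931 = 1.0986 nats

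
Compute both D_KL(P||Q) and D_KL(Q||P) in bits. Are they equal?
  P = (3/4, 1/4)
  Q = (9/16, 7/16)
D_KL(P||Q) = 0.1094, D_KL(Q||P) = 0.1198

KL divergence is not symmetric: D_KL(P||Q) ≠ D_KL(Q||P) in general.

D_KL(P||Q) = 0.1094 bits
D_KL(Q||P) = 0.1198 bits

No, they are not equal!

This asymmetry is why KL divergence is not a true distance metric.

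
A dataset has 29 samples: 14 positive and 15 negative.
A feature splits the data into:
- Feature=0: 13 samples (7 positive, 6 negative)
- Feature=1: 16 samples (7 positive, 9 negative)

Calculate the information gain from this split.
0.0073 bits

Information Gain = H(Y) - H(Y|Feature)

Before split:
P(positive) = 14/29 = 0.4828
H(Y) = 0.9991 bits

After split:
Feature=0: H = 0.9957 bits (weight = 13/29)
Feature=1: H = 0.9887 bits (weight = 16/29)
H(Y|Feature) = (13/29)×0.9957 + (16/29)×0.9887 = 0.9918 bits

Information Gain = 0.9991 - 0.9918 = 0.0073 bits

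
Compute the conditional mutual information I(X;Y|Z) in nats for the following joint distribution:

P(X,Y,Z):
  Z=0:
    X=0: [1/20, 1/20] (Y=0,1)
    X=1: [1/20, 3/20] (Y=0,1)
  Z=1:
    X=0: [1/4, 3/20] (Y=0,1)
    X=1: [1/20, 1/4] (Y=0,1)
0.0874 nats

Conditional mutual information: I(X;Y|Z) = H(X|Z) + H(Y|Z) - H(X,Y|Z)

H(Z) = 0.6109
H(X,Z) = 1.2799 → H(X|Z) = 0.6690
H(Y,Z) = 1.2799 → H(Y|Z) = 0.6690
H(X,Y,Z) = 1.8614 → H(X,Y|Z) = 1.2506

I(X;Y|Z) = 0.6690 + 0.6690 - 1.2506 = 0.0874 nats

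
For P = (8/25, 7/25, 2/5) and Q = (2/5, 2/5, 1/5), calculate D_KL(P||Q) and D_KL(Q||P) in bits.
D_KL(P||Q) = 0.1529, D_KL(Q||P) = 0.1346

KL divergence is not symmetric: D_KL(P||Q) ≠ D_KL(Q||P) in general.

D_KL(P||Q) = 0.1529 bits
D_KL(Q||P) = 0.1346 bits

No, they are not equal!

This asymmetry is why KL divergence is not a true distance metric.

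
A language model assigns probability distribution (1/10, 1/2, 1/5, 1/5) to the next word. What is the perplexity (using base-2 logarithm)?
3.3892

Perplexity is 2^H (or exp(H) for natural log).

First, H = -Σ p log p = 1.7610 bits
Perplexity = 2^1.7610 = 3.3892

Interpretation: The model's uncertainty is equivalent to choosing uniformly among 3.4 options.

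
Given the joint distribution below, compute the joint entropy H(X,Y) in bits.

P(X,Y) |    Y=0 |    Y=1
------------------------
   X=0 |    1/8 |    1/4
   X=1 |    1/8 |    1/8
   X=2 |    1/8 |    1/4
2.5000 bits

Joint entropy is H(X,Y) = -Σ_{x,y} p(x,y) log p(x,y).

Summing over all non-zero entries:
H(X,Y) = -[1/8·log_2(1/8) + 1/4·log_2(1/4) + 1/8·log_2(1/8) + 1/8·log_2(1/8) + 1/8·log_2(1/8) + 1/4·log_2(1/4)]
H(X,Y) = 2.5000 bits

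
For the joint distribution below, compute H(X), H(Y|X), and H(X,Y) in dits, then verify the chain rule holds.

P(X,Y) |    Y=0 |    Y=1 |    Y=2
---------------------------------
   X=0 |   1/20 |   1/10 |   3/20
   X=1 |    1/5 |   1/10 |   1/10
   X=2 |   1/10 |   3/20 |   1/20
H(X,Y) = 0.9171, H(X) = 0.4729, H(Y|X) = 0.4442 (all in dits)

Chain rule: H(X,Y) = H(X) + H(Y|X)

Left side — joint entropy directly:
H(X,Y) = -Σ p(x,y) log p(x,y) = 0.9171 dits

Right side — compute H(Y|X) from the conditional distributions:
P(X) = (3/10, 2/5, 3/10), so H(X) = 0.4729 dits
H(Y|X) = Σ_x P(X=x) · H(Y|X=x):
  P(Y|X=0) = (1/6, 1/3, 1/2), H(Y|X=0) = 0.4392, weight P(X=0) = 3/10
  P(Y|X=1) = (1/2, 1/4, 1/4), H(Y|X=1) = 0.4515, weight P(X=1) = 2/5
  P(Y|X=2) = (1/3, 1/2, 1/6), H(Y|X=2) = 0.4392, weight P(X=2) = 3/10
H(Y|X) = 0.4442 dits

H(X) + H(Y|X) = 0.4729 + 0.4442 = 0.9171 dits

Both sides equal 0.9171 dits. ✓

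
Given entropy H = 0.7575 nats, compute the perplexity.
2.1329

Perplexity is e^H (or exp(H) for natural log).

H = 0.7575 nats
Perplexity = e^0.7575 = 2.1329

Interpretation: The model's uncertainty is equivalent to choosing uniformly among 2.1 options.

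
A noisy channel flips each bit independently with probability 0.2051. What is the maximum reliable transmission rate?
0.2680 bits

For a binary symmetric channel (BSC) with error probability p:
Capacity C = 1 - H(p) bits per symbol

where H(p) = -p log₂(p) - (1-p) log₂(1-p) is the binary entropy function.

H(0.2051) = 0.7320 bits
C = 1 - 0.7320 = 0.2680 bits per symbol

This means we can reliably transmit up to 0.2680 bits of information per channel use.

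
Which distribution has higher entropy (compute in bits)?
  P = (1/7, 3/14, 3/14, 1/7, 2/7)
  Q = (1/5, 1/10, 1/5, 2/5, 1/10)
P

Computing entropies in bits:
H(P) = 2.2709
H(Q) = 2.1219

Distribution P has higher entropy.

Intuition: The distribution closer to uniform (more spread out) has higher entropy.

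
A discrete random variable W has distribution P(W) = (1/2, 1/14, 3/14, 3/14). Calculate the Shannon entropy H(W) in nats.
1.1953 nats

Shannon entropy is H(X) = -Σ p(x) log p(x).

For P = (1/2, 1/14, 3/14, 3/14):
H = -1/2 × log_e(1/2) -1/14 × log_e(1/14) -3/14 × log_e(3/14) -3/14 × log_e(3/14)
H = 1.1953 nats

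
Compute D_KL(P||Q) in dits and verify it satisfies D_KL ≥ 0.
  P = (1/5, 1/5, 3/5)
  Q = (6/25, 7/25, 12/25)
0.0131 dits

KL divergence satisfies the Gibbs inequality: D_KL(P||Q) ≥ 0 for all distributions P, Q.

D_KL(P||Q) = Σ p(x) log(p(x)/q(x))
Term by term:
  x=0: 1/5 × log_10[(1/5)/(6/25)] = -0.0158
  x=1: 1/5 × log_10[(1/5)/(7/25)] = -0.0292
  x=2: 3/5 × log_10[(3/5)/(12/25)] = 0.0581
D_KL(P||Q) = 0.0131 dits

D_KL(P||Q) = 0.0131 ≥ 0 ✓

This non-negativity is a fundamental property: relative entropy cannot be negative because it measures how different Q is from P.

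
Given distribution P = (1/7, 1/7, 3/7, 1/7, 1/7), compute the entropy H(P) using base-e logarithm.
1.4751 nats

Shannon entropy is H(X) = -Σ p(x) log p(x).

For P = (1/7, 1/7, 3/7, 1/7, 1/7):
H = -1/7 × log_e(1/7) -1/7 × log_e(1/7) -3/7 × log_e(3/7) -1/7 × log_e(1/7) -1/7 × log_e(1/7)
H = 1.4751 nats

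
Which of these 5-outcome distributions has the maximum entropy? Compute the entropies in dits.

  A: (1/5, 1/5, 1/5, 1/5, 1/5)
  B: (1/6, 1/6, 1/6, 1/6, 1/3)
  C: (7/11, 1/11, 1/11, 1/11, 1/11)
A

For a discrete distribution over n outcomes, entropy is maximized by the uniform distribution.

Computing entropies:
H(A) = 0.6990 dits
H(B) = 0.6778 dits
H(C) = 0.5036 dits

The uniform distribution (where all probabilities equal 1/5) achieves the maximum entropy of log_10(5) = 0.6990 dits.

Distribution A has the highest entropy.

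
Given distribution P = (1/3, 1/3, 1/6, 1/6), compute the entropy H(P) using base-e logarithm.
1.3297 nats

Shannon entropy is H(X) = -Σ p(x) log p(x).

For P = (1/3, 1/3, 1/6, 1/6):
H = -1/3 × log_e(1/3) -1/3 × log_e(1/3) -1/6 × log_e(1/6) -1/6 × log_e(1/6)
H = 1.3297 nats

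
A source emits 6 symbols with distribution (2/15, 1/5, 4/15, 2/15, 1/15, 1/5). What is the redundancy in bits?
0.1121 bits

Redundancy measures how far a source is from maximum entropy:
R = H_max - H(X)

Maximum entropy for 6 symbols: H_max = log_2(6) = 2.5850 bits
Actual entropy: H(X) = 2.4729 bits
Redundancy: R = 2.5850 - 2.4729 = 0.1121 bits

This redundancy represents potential for compression: the source could be compressed by 0.1121 bits per symbol.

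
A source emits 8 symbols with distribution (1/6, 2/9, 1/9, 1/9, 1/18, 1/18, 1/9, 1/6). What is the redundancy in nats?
0.0944 nats

Redundancy measures how far a source is from maximum entropy:
R = H_max - H(X)

Maximum entropy for 8 symbols: H_max = log_e(8) = 2.0794 nats
Actual entropy: H(X) = 1.9851 nats
Redundancy: R = 2.0794 - 1.9851 = 0.0944 nats

This redundancy represents potential for compression: the source could be compressed by 0.0944 nats per symbol.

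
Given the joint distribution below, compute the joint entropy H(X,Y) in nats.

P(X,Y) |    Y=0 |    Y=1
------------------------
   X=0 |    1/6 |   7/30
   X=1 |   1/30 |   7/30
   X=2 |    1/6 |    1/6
1.6884 nats

Joint entropy is H(X,Y) = -Σ_{x,y} p(x,y) log p(x,y).

Summing over all non-zero entries:
H(X,Y) = -[1/6·log_e(1/6) + 7/30·log_e(7/30) + 1/30·log_e(1/30) + 7/30·log_e(7/30) + 1/6·log_e(1/6) + 1/6·log_e(1/6)]
H(X,Y) = 1.6884 nats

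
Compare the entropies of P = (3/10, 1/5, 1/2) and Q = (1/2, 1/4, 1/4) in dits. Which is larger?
Q

Computing entropies in dits:
H(P) = 0.4472
H(Q) = 0.4515

Distribution Q has higher entropy.

Intuition: The distribution closer to uniform (more spread out) has higher entropy.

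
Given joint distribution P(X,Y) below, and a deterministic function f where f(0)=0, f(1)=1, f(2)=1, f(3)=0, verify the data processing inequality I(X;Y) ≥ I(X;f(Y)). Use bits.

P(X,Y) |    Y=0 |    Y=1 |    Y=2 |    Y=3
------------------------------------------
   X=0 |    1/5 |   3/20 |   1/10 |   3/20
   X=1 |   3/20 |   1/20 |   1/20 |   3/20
I(X;Y) = 0.0261, I(X;f(Y)) = 0.0216, inequality holds: 0.0261 ≥ 0.0216

Data Processing Inequality: For any Markov chain X → Y → Z, we have I(X;Y) ≥ I(X;Z).

Here Z = f(Y) is a deterministic function of Y, forming X → Y → Z.

Original I(X;Y) = 0.0261 bits

After applying f:
P(X,Z) where Z=f(Y):
- P(X,Z=0) = P(X,Y=0) + P(X,Y=3)
- P(X,Z=1) = P(X,Y=1) + P(X,Y=2)

I(X;Z) = I(X;f(Y)) = 0.0216 bits

Verification: 0.0261 ≥ 0.0216 ✓

Information cannot be created by processing; the function f can only lose information about X.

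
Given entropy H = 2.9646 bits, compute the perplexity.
7.8061

Perplexity is 2^H (or exp(H) for natural log).

H = 2.9646 bits
Perplexity = 2^2.9646 = 7.8061

Interpretation: The model's uncertainty is equivalent to choosing uniformly among 7.8 options.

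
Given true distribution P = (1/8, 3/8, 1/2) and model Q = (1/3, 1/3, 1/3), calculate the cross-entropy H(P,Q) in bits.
1.5850 bits

Cross-entropy: H(P,Q) = -Σ p(x) log q(x)

Alternatively: H(P,Q) = H(P) + D_KL(P||Q)
H(P) = 1.4056 bits
D_KL(P||Q) = 0.1793 bits

H(P,Q) = 1.4056 + 0.1793 = 1.5850 bits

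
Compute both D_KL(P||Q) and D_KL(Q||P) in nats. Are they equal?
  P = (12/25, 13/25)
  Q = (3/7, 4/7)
D_KL(P||Q) = 0.0054, D_KL(Q||P) = 0.0053

KL divergence is not symmetric: D_KL(P||Q) ≠ D_KL(Q||P) in general.

D_KL(P||Q) = 0.0054 nats
D_KL(Q||P) = 0.0053 nats

No, they are not equal!

This asymmetry is why KL divergence is not a true distance metric.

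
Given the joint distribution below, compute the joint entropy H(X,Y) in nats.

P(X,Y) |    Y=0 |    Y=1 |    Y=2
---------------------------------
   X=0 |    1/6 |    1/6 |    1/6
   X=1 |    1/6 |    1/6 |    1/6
1.7918 nats

Joint entropy is H(X,Y) = -Σ_{x,y} p(x,y) log p(x,y).

Summing over all non-zero entries:
H(X,Y) = -[1/6·log_e(1/6) + 1/6·log_e(1/6) + 1/6·log_e(1/6) + 1/6·log_e(1/6) + 1/6·log_e(1/6) + 1/6·log_e(1/6)]
H(X,Y) = 1.7918 nats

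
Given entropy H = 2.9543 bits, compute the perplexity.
7.7506

Perplexity is 2^H (or exp(H) for natural log).

H = 2.9543 bits
Perplexity = 2^2.9543 = 7.7506

Interpretation: The model's uncertainty is equivalent to choosing uniformly among 7.8 options.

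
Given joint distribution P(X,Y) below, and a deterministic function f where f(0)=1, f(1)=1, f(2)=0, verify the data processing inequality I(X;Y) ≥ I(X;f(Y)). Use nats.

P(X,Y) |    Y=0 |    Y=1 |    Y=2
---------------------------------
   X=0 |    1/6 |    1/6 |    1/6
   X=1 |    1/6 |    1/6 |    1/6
I(X;Y) = 0.0000, I(X;f(Y)) = 0.0000, inequality holds: 0.0000 ≥ 0.0000

Data Processing Inequality: For any Markov chain X → Y → Z, we have I(X;Y) ≥ I(X;Z).

Here Z = f(Y) is a deterministic function of Y, forming X → Y → Z.

Original I(X;Y) = 0.0000 nats

After applying f:
P(X,Z) where Z=f(Y):
- P(X,Z=0) = P(X,Y=2)
- P(X,Z=1) = P(X,Y=0) + P(X,Y=1)

I(X;Z) = I(X;f(Y)) = 0.0000 nats

Verification: 0.0000 ≥ 0.0000 ✓

Information cannot be created by processing; the function f can only lose information about X.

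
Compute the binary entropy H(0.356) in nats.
0.6511 nats

The binary entropy function is:
H(p) = -p log(p) - (1-p) log(1-p)

H(0.356) = -0.356 × log_e(0.356) - 0.644 × log_e(0.644)
H(0.356) = 0.6511 nats

Note: Binary entropy is maximized at p=0.5 (H=1 bit) and minimized at p=0 or p=1 (H=0).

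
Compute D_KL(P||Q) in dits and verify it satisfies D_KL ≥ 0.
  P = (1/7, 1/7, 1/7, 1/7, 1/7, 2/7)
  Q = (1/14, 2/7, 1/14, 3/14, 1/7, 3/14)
0.0535 dits

KL divergence satisfies the Gibbs inequality: D_KL(P||Q) ≥ 0 for all distributions P, Q.

D_KL(P||Q) = Σ p(x) log(p(x)/q(x))
Term by term:
  x=0: 1/7 × log_10[(1/7)/(1/14)] = 0.0430
  x=1: 1/7 × log_10[(1/7)/(2/7)] = -0.0430
  x=2: 1/7 × log_10[(1/7)/(1/14)] = 0.0430
  x=3: 1/7 × log_10[(1/7)/(3/14)] = -0.0252
  x=4: 1/7 × log_10[(1/7)/(1/7)] = 0.0000
  x=5: 2/7 × log_10[(2/7)/(3/14)] = 0.0357
D_KL(P||Q) = 0.0535 dits

D_KL(P||Q) = 0.0535 ≥ 0 ✓

This non-negativity is a fundamental property: relative entropy cannot be negative because it measures how different Q is from P.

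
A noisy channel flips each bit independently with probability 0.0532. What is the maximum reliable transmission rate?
0.7002 bits

For a binary symmetric channel (BSC) with error probability p:
Capacity C = 1 - H(p) bits per symbol

where H(p) = -p log₂(p) - (1-p) log₂(1-p) is the binary entropy function.

H(0.0532) = 0.2998 bits
C = 1 - 0.2998 = 0.7002 bits per symbol

This means we can reliably transmit up to 0.7002 bits of information per channel use.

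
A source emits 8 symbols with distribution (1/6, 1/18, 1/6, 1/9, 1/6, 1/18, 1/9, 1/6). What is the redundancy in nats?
0.0755 nats

Redundancy measures how far a source is from maximum entropy:
R = H_max - H(X)

Maximum entropy for 8 symbols: H_max = log_e(8) = 2.0794 nats
Actual entropy: H(X) = 2.0039 nats
Redundancy: R = 2.0794 - 2.0039 = 0.0755 nats

This redundancy represents potential for compression: the source could be compressed by 0.0755 nats per symbol.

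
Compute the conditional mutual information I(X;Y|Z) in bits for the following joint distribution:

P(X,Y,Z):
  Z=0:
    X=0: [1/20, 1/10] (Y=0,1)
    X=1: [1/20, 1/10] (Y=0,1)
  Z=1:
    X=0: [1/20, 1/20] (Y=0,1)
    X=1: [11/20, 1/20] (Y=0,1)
0.0659 bits

Conditional mutual information: I(X;Y|Z) = H(X|Z) + H(Y|Z) - H(X,Y|Z)

H(Z) = 0.8813
H(X,Z) = 1.5955 → H(X|Z) = 0.7142
H(Y,Z) = 1.5710 → H(Y|Z) = 0.6897
H(X,Y,Z) = 2.2192 → H(X,Y|Z) = 1.3379

I(X;Y|Z) = 0.7142 + 0.6897 - 1.3379 = 0.0659 bits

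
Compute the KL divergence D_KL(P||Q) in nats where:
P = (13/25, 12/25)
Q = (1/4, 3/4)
0.1666 nats

KL divergence: D_KL(P||Q) = Σ p(x) log(p(x)/q(x))

Computing term by term:
  x=0: 13/25 × log_e[(13/25)/(1/4)] = 13/25 × 0.7324 = 0.3808
  x=1: 12/25 × log_e[(12/25)/(3/4)] = 12/25 × -0.4463 = -0.2142

D_KL(P||Q) = 0.1666 nats

Note: KL divergence is always non-negative and equals 0 iff P = Q.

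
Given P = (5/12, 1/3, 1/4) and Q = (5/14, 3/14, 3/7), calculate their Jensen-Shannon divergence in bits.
0.0282 bits

Jensen-Shannon divergence is:
JSD(P||Q) = 0.5 × D_KL(P||M) + 0.5 × D_KL(Q||M)
where M = 0.5 × (P + Q) is the mixture distribution.

M = 0.5 × (5/12, 1/3, 1/4) + 0.5 × (5/14, 3/14, 3/7) = (0.386905, 0.27381, 0.339286)

D_KL(P||M) = 0.0290 bits
D_KL(Q||M) = 0.0274 bits

JSD(P||Q) = 0.5 × 0.0290 + 0.5 × 0.0274 = 0.0282 bits

Unlike KL divergence, JSD is symmetric and bounded: 0 ≤ JSD ≤ log(2).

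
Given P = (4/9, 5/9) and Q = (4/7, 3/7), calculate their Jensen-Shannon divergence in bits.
0.0117 bits

Jensen-Shannon divergence is:
JSD(P||Q) = 0.5 × D_KL(P||M) + 0.5 × D_KL(Q||M)
where M = 0.5 × (P + Q) is the mixture distribution.

M = 0.5 × (4/9, 5/9) + 0.5 × (4/7, 3/7) = (0.507937, 0.492063)

D_KL(P||M) = 0.0117 bits
D_KL(Q||M) = 0.0117 bits

JSD(P||Q) = 0.5 × 0.0117 + 0.5 × 0.0117 = 0.0117 bits

Unlike KL divergence, JSD is symmetric and bounded: 0 ≤ JSD ≤ log(2).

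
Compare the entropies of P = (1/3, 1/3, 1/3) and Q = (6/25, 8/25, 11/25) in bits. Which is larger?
P

Computing entropies in bits:
H(P) = 1.5850
H(Q) = 1.5413

Distribution P has higher entropy.

Intuition: The distribution closer to uniform (more spread out) has higher entropy.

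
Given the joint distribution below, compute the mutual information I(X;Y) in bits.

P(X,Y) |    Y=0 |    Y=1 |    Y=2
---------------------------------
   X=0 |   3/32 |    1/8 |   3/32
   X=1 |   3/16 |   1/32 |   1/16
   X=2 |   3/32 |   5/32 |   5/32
0.1150 bits

Mutual information: I(X;Y) = H(X) + H(Y) - H(X,Y)

Marginals:
P(X) = (5/16, 9/32, 13/32), H(X) = 1.5671 bits
P(Y) = (3/8, 5/16, 5/16), H(Y) = 1.5794 bits

Joint entropy: H(X,Y) = 3.0314 bits

I(X;Y) = 1.5671 + 1.5794 - 3.0314 = 0.1150 bits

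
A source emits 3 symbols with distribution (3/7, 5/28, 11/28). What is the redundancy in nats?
0.0608 nats

Redundancy measures how far a source is from maximum entropy:
R = H_max - H(X)

Maximum entropy for 3 symbols: H_max = log_e(3) = 1.0986 nats
Actual entropy: H(X) = 1.0378 nats
Redundancy: R = 1.0986 - 1.0378 = 0.0608 nats

This redundancy represents potential for compression: the source could be compressed by 0.0608 nats per symbol.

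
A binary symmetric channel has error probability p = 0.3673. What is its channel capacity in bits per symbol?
0.0514 bits

For a binary symmetric channel (BSC) with error probability p:
Capacity C = 1 - H(p) bits per symbol

where H(p) = -p log₂(p) - (1-p) log₂(1-p) is the binary entropy function.

H(0.3673) = 0.9486 bits
C = 1 - 0.9486 = 0.0514 bits per symbol

This means we can reliably transmit up to 0.0514 bits of information per channel use.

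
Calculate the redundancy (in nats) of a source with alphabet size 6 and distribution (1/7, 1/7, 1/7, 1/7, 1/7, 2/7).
0.0439 nats

Redundancy measures how far a source is from maximum entropy:
R = H_max - H(X)

Maximum entropy for 6 symbols: H_max = log_e(6) = 1.7918 nats
Actual entropy: H(X) = 1.7479 nats
Redundancy: R = 1.7918 - 1.7479 = 0.0439 nats

This redundancy represents potential for compression: the source could be compressed by 0.0439 nats per symbol.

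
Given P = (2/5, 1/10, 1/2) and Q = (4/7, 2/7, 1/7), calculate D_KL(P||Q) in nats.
0.3787 nats

KL divergence: D_KL(P||Q) = Σ p(x) log(p(x)/q(x))

Computing term by term:
  x=0: 2/5 × log_e[(2/5)/(4/7)] = 2/5 × -0.3567 = -0.1427
  x=1: 1/10 × log_e[(1/10)/(2/7)] = 1/10 × -1.0498 = -0.1050
  x=2: 1/2 × log_e[(1/2)/(1/7)] = 1/2 × 1.2528 = 0.6264

D_KL(P||Q) = 0.3787 nats

Note: KL divergence is always non-negative and equals 0 iff P = Q.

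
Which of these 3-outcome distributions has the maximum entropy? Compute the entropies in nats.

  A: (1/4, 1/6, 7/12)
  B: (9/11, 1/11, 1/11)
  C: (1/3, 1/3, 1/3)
C

For a discrete distribution over n outcomes, entropy is maximized by the uniform distribution.

Computing entropies:
H(A) = 0.9596 nats
H(B) = 0.6002 nats
H(C) = 1.0986 nats

The uniform distribution (where all probabilities equal 1/3) achieves the maximum entropy of log_e(3) = 1.0986 nats.

Distribution C has the highest entropy.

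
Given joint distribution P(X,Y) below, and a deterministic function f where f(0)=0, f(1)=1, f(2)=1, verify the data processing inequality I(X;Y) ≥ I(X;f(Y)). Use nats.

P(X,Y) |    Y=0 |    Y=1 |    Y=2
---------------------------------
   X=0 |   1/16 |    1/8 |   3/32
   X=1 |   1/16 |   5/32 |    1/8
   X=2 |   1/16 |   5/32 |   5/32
I(X;Y) = 0.0032, I(X;f(Y)) = 0.0017, inequality holds: 0.0032 ≥ 0.0017

Data Processing Inequality: For any Markov chain X → Y → Z, we have I(X;Y) ≥ I(X;Z).

Here Z = f(Y) is a deterministic function of Y, forming X → Y → Z.

Original I(X;Y) = 0.0032 nats

After applying f:
P(X,Z) where Z=f(Y):
- P(X,Z=0) = P(X,Y=0)
- P(X,Z=1) = P(X,Y=1) + P(X,Y=2)

I(X;Z) = I(X;f(Y)) = 0.0017 nats

Verification: 0.0032 ≥ 0.0017 ✓

Information cannot be created by processing; the function f can only lose information about X.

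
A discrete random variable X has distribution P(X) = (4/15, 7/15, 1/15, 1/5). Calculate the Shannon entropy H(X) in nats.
1.2106 nats

Shannon entropy is H(X) = -Σ p(x) log p(x).

For P = (4/15, 7/15, 1/15, 1/5):
H = -4/15 × log_e(4/15) -7/15 × log_e(7/15) -1/15 × log_e(1/15) -1/5 × log_e(1/5)
H = 1.2106 nats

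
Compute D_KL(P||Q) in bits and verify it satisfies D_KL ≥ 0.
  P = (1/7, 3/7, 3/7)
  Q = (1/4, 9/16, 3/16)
0.2277 bits

KL divergence satisfies the Gibbs inequality: D_KL(P||Q) ≥ 0 for all distributions P, Q.

D_KL(P||Q) = Σ p(x) log(p(x)/q(x))
Term by term:
  x=0: 1/7 × log_2[(1/7)/(1/4)] = -0.1153
  x=1: 3/7 × log_2[(3/7)/(9/16)] = -0.1681
  x=2: 3/7 × log_2[(3/7)/(3/16)] = 0.5111
D_KL(P||Q) = 0.2277 bits

D_KL(P||Q) = 0.2277 ≥ 0 ✓

This non-negativity is a fundamental property: relative entropy cannot be negative because it measures how different Q is from P.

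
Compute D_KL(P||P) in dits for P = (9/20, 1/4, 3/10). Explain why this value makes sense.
0.0000 dits

KL divergence satisfies the Gibbs inequality: D_KL(P||Q) ≥ 0 for all distributions P, Q.

D_KL(P||Q) = Σ p(x) log(p(x)/q(x))
Each term is p(x) × log_10(p(x)/p(x)) = p(x) × log_10(1) = 0, so the sum is 0.
D_KL(P||Q) = 0.0000 dits

When P = Q, the KL divergence is exactly 0, as there is no 'divergence' between identical distributions.

This non-negativity is a fundamental property: relative entropy cannot be negative because it measures how different Q is from P.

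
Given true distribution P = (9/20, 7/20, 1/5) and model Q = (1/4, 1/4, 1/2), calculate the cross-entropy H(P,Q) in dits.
0.5419 dits

Cross-entropy: H(P,Q) = -Σ p(x) log q(x)

Alternatively: H(P,Q) = H(P) + D_KL(P||Q)
H(P) = 0.4554 dits
D_KL(P||Q) = 0.0864 dits

H(P,Q) = 0.4554 + 0.0864 = 0.5419 dits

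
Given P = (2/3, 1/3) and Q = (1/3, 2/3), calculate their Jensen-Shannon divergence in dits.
0.0246 dits

Jensen-Shannon divergence is:
JSD(P||Q) = 0.5 × D_KL(P||M) + 0.5 × D_KL(Q||M)
where M = 0.5 × (P + Q) is the mixture distribution.

M = 0.5 × (2/3, 1/3) + 0.5 × (1/3, 2/3) = (1/2, 1/2)

D_KL(P||M) = 0.0246 dits
D_KL(Q||M) = 0.0246 dits

JSD(P||Q) = 0.5 × 0.0246 + 0.5 × 0.0246 = 0.0246 dits

Unlike KL divergence, JSD is symmetric and bounded: 0 ≤ JSD ≤ log(2).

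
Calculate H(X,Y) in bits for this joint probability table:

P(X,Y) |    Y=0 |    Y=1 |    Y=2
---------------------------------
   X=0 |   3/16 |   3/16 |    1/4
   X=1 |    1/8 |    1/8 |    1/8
2.5306 bits

Joint entropy is H(X,Y) = -Σ_{x,y} p(x,y) log p(x,y).

Summing over all non-zero entries:
H(X,Y) = -[3/16·log_2(3/16) + 3/16·log_2(3/16) + 1/4·log_2(1/4) + 1/8·log_2(1/8) + 1/8·log_2(1/8) + 1/8·log_2(1/8)]
H(X,Y) = 2.5306 bits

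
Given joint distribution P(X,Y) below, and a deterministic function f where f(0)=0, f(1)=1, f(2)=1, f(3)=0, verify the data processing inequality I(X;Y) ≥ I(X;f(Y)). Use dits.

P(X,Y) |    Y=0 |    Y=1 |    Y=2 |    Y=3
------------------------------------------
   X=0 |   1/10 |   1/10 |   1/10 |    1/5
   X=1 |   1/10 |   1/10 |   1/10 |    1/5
I(X;Y) = 0.0000, I(X;f(Y)) = 0.0000, inequality holds: 0.0000 ≥ 0.0000

Data Processing Inequality: For any Markov chain X → Y → Z, we have I(X;Y) ≥ I(X;Z).

Here Z = f(Y) is a deterministic function of Y, forming X → Y → Z.

Original I(X;Y) = 0.0000 dits

After applying f:
P(X,Z) where Z=f(Y):
- P(X,Z=0) = P(X,Y=0) + P(X,Y=3)
- P(X,Z=1) = P(X,Y=1) + P(X,Y=2)

I(X;Z) = I(X;f(Y)) = 0.0000 dits

Verification: 0.0000 ≥ 0.0000 ✓

Information cannot be created by processing; the function f can only lose information about X.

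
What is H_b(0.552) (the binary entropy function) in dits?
0.2987 dits

The binary entropy function is:
H(p) = -p log(p) - (1-p) log(1-p)

H(0.552) = -0.552 × log_10(0.552) - 0.448 × log_10(0.448)
H(0.552) = 0.2987 dits

Note: Binary entropy is maximized at p=0.5 (H=1 bit) and minimized at p=0 or p=1 (H=0).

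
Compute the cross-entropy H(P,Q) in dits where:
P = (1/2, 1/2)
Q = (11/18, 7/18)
0.3120 dits

Cross-entropy: H(P,Q) = -Σ p(x) log q(x)

Alternatively: H(P,Q) = H(P) + D_KL(P||Q)
H(P) = 0.3010 dits
D_KL(P||Q) = 0.0110 dits

H(P,Q) = 0.3010 + 0.0110 = 0.3120 dits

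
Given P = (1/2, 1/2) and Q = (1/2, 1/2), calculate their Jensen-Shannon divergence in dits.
0.0000 dits

Jensen-Shannon divergence is:
JSD(P||Q) = 0.5 × D_KL(P||M) + 0.5 × D_KL(Q||M)
where M = 0.5 × (P + Q) is the mixture distribution.

M = 0.5 × (1/2, 1/2) + 0.5 × (1/2, 1/2) = (1/2, 1/2)

D_KL(P||M) = 0.0000 dits
D_KL(Q||M) = 0.0000 dits

JSD(P||Q) = 0.5 × 0.0000 + 0.5 × 0.0000 = 0.0000 dits

Unlike KL divergence, JSD is symmetric and bounded: 0 ≤ JSD ≤ log(2).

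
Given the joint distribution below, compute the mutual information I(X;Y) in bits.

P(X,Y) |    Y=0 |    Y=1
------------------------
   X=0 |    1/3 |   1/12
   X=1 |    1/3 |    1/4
0.0428 bits

Mutual information: I(X;Y) = H(X) + H(Y) - H(X,Y)

Marginals:
P(X) = (5/12, 7/12), H(X) = 0.9799 bits
P(Y) = (2/3, 1/3), H(Y) = 0.9183 bits

Joint entropy: H(X,Y) = 1.8554 bits

I(X;Y) = 0.9799 + 0.9183 - 1.8554 = 0.0428 bits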